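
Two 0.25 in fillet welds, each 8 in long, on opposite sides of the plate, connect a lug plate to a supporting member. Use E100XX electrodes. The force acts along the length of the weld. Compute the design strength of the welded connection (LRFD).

E100XX → F_EXX = 100 ksi.
Effective throat t_e = 0.707 × 0.25 = 0.1767 in.
Total length L = 16 in; A_we = 0.1767 × 16 = 2.828 in².
F_nw = 0.6 F_EXX = 0.6 × 100 = 60 ksi.
φR_n = 0.75 × 60 × 2.828 = 127.3 kips.

φR_n ≈ 127 kips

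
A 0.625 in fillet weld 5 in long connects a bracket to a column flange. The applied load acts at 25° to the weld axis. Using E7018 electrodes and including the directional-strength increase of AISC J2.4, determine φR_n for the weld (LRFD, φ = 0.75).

φR_n ≈ 79.2 kip

E70XX → F_EXX = 70 ksi.
t_e = 0.707 × 0.625 = 0.4419 in; A_we = 0.4419 × 5 = 2.209 in².
Directional factor: 1.0 + 0.5 sin^1.5(25°) = 1.137.
F_nw = 0.6 × 70 × 1.137 = 47.77 ksi.
φR_n = 0.75 × 47.77 × 2.209 = 79.16 kip.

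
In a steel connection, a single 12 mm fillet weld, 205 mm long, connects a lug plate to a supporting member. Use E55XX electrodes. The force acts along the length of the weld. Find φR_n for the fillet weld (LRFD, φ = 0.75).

E55XX → F_EXX = 550 MPa.
Effective throat t_e = 0.707 × 12 = 8.484 mm.
Total length L = 205 mm; A_we = 8.484 × 205 = 1739 mm².
F_nw = 0.6 F_EXX = 0.6 × 550 = 330 MPa.
φR_n = 0.75 × 330 × 1739 × 10⁻³ = 430.5 kN.

φR_n ≈ 430 kN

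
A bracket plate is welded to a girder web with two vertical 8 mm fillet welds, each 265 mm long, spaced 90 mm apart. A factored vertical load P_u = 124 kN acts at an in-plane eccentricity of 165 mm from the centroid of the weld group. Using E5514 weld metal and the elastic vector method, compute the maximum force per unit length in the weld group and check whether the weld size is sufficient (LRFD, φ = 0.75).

f_max ≈ 793 N/mm; adequate

E55XX → F_EXX = 550 MPa.
Total weld length L_w = 530 mm. Treat welds as unit-width lines.
Polar moment about centroid: J = 2[d³/12 + d(b/2)²] = 2[265³/12 + 265×45²] = 4175000 mm³.
Direct shear f_v = P/L_w = 124×10³ / 530 = 234 N/mm (vertical).
Torsion M = P·e = 124×10³ × 165 = 20460000 N·mm.
Critical point at (x, y) = (45, 132.5) from centroid. f_tx = M·y/J = 649.4 N/mm; f_ty = M·x/J = 220.5 N/mm.
Resultant f_max = √[f_tx² + (f_v + f_ty)²] = √[649.4² + (234 + 220.5)²] = 792.6 N/mm.
Capacity per unit length: φr_n = 0.75 × 0.6 × 550 × (0.707 × 8) = 1400 N/mm.
792.6 ≤ 1400 → adequate.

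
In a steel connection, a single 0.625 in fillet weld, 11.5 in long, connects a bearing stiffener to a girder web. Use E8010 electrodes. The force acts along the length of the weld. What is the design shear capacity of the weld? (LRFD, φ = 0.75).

E80XX → F_EXX = 80 ksi.
Effective throat t_e = 0.707 × 0.625 = 0.4419 in.
Total length L = 11.5 in; A_we = 0.4419 × 11.5 = 5.082 in².
F_nw = 0.6 F_EXX = 0.6 × 80 = 48 ksi.
φR_n = 0.75 × 48 × 5.082 = 182.9 kip.

φR_n ≈ 183 kip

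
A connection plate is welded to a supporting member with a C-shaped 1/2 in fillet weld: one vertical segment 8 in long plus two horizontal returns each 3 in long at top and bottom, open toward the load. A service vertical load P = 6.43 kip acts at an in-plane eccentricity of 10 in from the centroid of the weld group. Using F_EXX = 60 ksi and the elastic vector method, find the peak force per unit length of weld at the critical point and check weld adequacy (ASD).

f_max ≈ 2.25 kip/in; adequate

Total weld length L_w = 14 in. Treat welds as unit-width lines.
Centroid: x̄ = 2×3×1.5 / 14 = 0.6429 in from the vertical weld.
Polar moment about centroid: J = I_x + I_y = [8³/12 + 2×3×4²] + [8×0.6429² + 2(3³/12 + 3×0.8571²)] = 150.9 in³.
Direct shear f_v = P/L_w = 6.43 / 14 = 0.4593 kip/in (vertical).
Torsion M = P·e = 6.43 × 10 = 64.3 kip·in.
Critical point at (x, y) = (2.357, 4) from centroid. f_tx = M·y/J = 1.705 kip/in; f_ty = M·x/J = 1.005 kip/in.
Resultant f_max = √[f_tx² + (f_v + f_ty)²] = √[1.705² + (0.4593 + 1.005)²] = 2.247 kip/in.
Capacity per unit length: r_n/Ω = (1/2.0) × 0.6 × 60 × (0.707 × 0.5) = 6.363 kip/in.
2.247 ≤ 6.363 → adequate.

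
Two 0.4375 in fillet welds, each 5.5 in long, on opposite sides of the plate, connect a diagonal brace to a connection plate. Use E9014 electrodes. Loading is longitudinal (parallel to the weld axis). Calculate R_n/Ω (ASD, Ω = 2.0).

R_n/Ω ≈ 91.9 kips

E90XX → F_EXX = 90 ksi.
Effective throat t_e = 0.707 × 0.4375 = 0.3093 in.
Total length L = 11 in; A_we = 0.3093 × 11 = 3.402 in².
F_nw = 0.6 F_EXX = 0.6 × 90 = 54 ksi.
R_n = 54 × 3.402 = 183.7 kips; R_n/Ω = 183.7/2.0 = 91.87 kips.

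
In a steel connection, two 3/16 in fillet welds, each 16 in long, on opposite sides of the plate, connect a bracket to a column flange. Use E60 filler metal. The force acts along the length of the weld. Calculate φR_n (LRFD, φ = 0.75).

φR_n ≈ 115 kips

E60XX → F_EXX = 60 ksi.
Effective throat t_e = 0.707 × 0.1875 = 0.1326 in.
Total length L = 32 in; A_we = 0.1326 × 32 = 4.242 in².
F_nw = 0.6 F_EXX = 0.6 × 60 = 36 ksi.
φR_n = 0.75 × 36 × 4.242 = 114.5 kips.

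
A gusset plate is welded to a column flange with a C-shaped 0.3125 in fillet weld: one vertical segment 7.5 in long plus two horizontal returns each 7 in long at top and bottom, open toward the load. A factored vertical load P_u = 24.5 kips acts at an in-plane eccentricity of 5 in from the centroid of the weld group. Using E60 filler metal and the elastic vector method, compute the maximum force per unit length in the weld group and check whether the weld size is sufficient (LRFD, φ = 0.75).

E60XX → F_EXX = 60 ksi.
Total weld length L_w = 21.5 in. Treat welds as unit-width lines.
Centroid: x̄ = 2×7×3.5 / 21.5 = 2.279 in from the vertical weld.
Polar moment about centroid: J = I_x + I_y = [7.5³/12 + 2×7×3.75²] + [7.5×2.279² + 2(7³/12 + 7×1.221²)] = 349 in³.
Direct shear f_v = P/L_w = 24.5 / 21.5 = 1.14 kip/in (vertical).
Torsion M = P·e = 24.5 × 5 = 122.5 kip·in.
Critical point at (x, y) = (4.721, 3.75) from centroid. f_tx = M·y/J = 1.316 kip/in; f_ty = M·x/J = 1.657 kip/in.
Resultant f_max = √[f_tx² + (f_v + f_ty)²] = √[1.316² + (1.14 + 1.657)²] = 3.091 kip/in.
Capacity per unit length: φr_n = 0.75 × 0.6 × 60 × (0.707 × 0.3125) = 5.965 kip/in.
3.091 ≤ 5.965 → adequate.

f_max ≈ 3.09 kip/in; adequate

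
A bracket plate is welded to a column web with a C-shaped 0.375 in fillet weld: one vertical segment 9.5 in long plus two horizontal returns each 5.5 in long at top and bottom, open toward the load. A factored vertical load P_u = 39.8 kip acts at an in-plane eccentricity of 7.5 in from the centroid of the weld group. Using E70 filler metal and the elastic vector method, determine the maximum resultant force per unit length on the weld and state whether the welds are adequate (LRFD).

E70XX → F_EXX = 70 ksi.
Total weld length L_w = 20.5 in. Treat welds as unit-width lines.
Centroid: x̄ = 2×5.5×2.75 / 20.5 = 1.476 in from the vertical weld.
Polar moment about centroid: J = I_x + I_y = [9.5³/12 + 2×5.5×4.75²] + [9.5×1.476² + 2(5.5³/12 + 5.5×1.274²)] = 385.9 in³.
Direct shear f_v = P/L_w = 39.8 / 20.5 = 1.941 kip/in (vertical).
Torsion M = P·e = 39.8 × 7.5 = 298.5 kip·in.
Critical point at (x, y) = (4.024, 4.75) from centroid. f_tx = M·y/J = 3.674 kip/in; f_ty = M·x/J = 3.113 kip/in.
Resultant f_max = √[f_tx² + (f_v + f_ty)²] = √[3.674² + (1.941 + 3.113)²] = 6.249 kip/in.
Capacity per unit length: φr_n = 0.75 × 0.6 × 70 × (0.707 × 0.375) = 8.351 kip/in.
6.249 ≤ 8.351 → adequate.

f_max ≈ 6.25 kip/in; adequate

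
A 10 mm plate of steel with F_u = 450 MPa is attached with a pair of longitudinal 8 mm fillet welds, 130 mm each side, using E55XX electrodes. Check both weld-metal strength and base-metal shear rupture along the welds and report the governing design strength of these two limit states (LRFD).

φR_n ≈ 364 kN (weld metal governs)

E55XX → F_EXX = 550 MPa.
t_e = 0.707 × 8 = 5.656 mm; L = 260 mm.
Weld metal: φR_n = 0.75 × 0.6 × 550 × 5.656 × 260 × 10⁻³ = 364 kN.
Base metal (shear rupture): φR_n = 0.75 × 0.6 × 450 × 10 × 260 × 10⁻³ = 526.5 kN.
Governing: weld metal.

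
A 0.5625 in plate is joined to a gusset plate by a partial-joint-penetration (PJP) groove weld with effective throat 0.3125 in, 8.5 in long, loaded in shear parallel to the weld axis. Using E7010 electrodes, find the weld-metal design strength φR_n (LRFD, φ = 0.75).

φR_n ≈ 83.7 kips

E70XX → F_EXX = 70 ksi.
Effective throat (given) t_e = 0.3125 in.
A_we = 0.3125 × 8.5 = 2.656 in².
F_nw = 0.6 F_EXX = 42 ksi.
φR_n = 0.75 × 42 × 2.656 = 83.67 kips.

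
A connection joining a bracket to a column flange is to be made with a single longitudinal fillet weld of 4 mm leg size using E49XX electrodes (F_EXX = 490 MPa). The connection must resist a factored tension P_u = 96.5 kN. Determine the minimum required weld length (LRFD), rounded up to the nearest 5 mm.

Throat t_e = 0.707 × 4 = 2.828 mm.
φr_n = 0.75 × 0.6 × 490 × 2.828 × 10⁻³ = 0.6236 kN/mm.
L_req = P_u / φr_n = 96.5 / 0.6236 = 154.8 mm total.
Round up → use L = 155 mm.

L = 155 mm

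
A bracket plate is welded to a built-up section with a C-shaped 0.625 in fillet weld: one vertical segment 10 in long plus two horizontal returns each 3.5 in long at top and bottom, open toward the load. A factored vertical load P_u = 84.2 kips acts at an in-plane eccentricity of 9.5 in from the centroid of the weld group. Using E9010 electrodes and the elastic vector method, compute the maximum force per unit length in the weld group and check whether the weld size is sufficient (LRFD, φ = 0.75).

f_max ≈ 19.4 kip/in; NOT adequate

E90XX → F_EXX = 90 ksi.
Total weld length L_w = 17 in. Treat welds as unit-width lines.
Centroid: x̄ = 2×3.5×1.75 / 17 = 0.7206 in from the vertical weld.
Polar moment about centroid: J = I_x + I_y = [10³/12 + 2×3.5×5²] + [10×0.7206² + 2(3.5³/12 + 3.5×1.029²)] = 278.1 in³.
Direct shear f_v = P/L_w = 84.2 / 17 = 4.953 kip/in (vertical).
Torsion M = P·e = 84.2 × 9.5 = 799.9 kip·in.
Critical point at (x, y) = (2.779, 5) from centroid. f_tx = M·y/J = 14.38 kip/in; f_ty = M·x/J = 7.995 kip/in.
Resultant f_max = √[f_tx² + (f_v + f_ty)²] = √[14.38² + (4.953 + 7.995)²] = 19.35 kip/in.
Capacity per unit length: φr_n = 0.75 × 0.6 × 90 × (0.707 × 0.625) = 17.9 kip/in.
19.35 > 17.9 → NOT adequate.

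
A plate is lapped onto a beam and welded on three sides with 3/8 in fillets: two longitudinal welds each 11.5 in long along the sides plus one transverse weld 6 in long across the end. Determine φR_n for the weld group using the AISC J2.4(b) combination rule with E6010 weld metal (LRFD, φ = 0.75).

E60XX → F_EXX = 60 ksi.
t_e = 0.707 × 0.375 = 0.2651 in.
R_nwl = 0.6 × 60 × 0.2651 × 23 = 219.5 kip (longitudinal, 2 welds).
R_nwt = 0.6 × 60 × 0.2651 × 6 = 57.27 kip (transverse, base value).
(i) R_nwl + R_nwt = 276.8 kip; (ii) 0.85 R_nwl + 1.5 R_nwt = 272.5 kip.
R_n = max = 276.8 kip [governs: (i)]; φR_n = 207.6 kip.

φR_n ≈ 208 kip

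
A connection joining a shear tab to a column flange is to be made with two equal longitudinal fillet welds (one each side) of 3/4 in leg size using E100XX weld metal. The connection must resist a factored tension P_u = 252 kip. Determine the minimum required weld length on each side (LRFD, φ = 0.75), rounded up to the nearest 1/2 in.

E100XX → F_EXX = 100 ksi.
Throat t_e = 0.707 × 0.75 = 0.5302 in.
φr_n = 0.75 × 0.6 × 100 × 0.5302 = 23.86 kip/in.
L_req = P_u / φr_n = 252 / 23.86 = 10.56 in total.
Per side: 10.56 / 2 = 5.281 in.
Round up → use L = 5.5 in on each side.

L = 5.5 in on each side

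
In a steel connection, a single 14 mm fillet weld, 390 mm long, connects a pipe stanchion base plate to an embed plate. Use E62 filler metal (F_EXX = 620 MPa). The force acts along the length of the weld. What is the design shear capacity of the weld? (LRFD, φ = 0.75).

Effective throat t_e = 0.707 × 14 = 9.898 mm.
Total length L = 390 mm; A_we = 9.898 × 390 = 3860 mm².
F_nw = 0.6 F_EXX = 0.6 × 620 = 372 MPa.
φR_n = 0.75 × 372 × 3860 × 10⁻³ = 1077 kN.

φR_n ≈ 1080 kN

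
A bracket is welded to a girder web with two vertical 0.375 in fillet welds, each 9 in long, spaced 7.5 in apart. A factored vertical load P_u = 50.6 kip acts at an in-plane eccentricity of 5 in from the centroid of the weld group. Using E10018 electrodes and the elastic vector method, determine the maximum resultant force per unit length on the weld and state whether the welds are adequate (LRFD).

E100XX → F_EXX = 100 ksi.
Total weld length L_w = 18 in. Treat welds as unit-width lines.
Polar moment about centroid: J = 2[d³/12 + d(b/2)²] = 2[9³/12 + 9×3.75²] = 374.6 in³.
Direct shear f_v = P/L_w = 50.6 / 18 = 2.811 kip/in (vertical).
Torsion M = P·e = 50.6 × 5 = 253 kip·in.
Critical point at (x, y) = (3.75, 4.5) from centroid. f_tx = M·y/J = 3.039 kip/in; f_ty = M·x/J = 2.533 kip/in.
Resultant f_max = √[f_tx² + (f_v + f_ty)²] = √[3.039² + (2.811 + 2.533)²] = 6.147 kip/in.
Capacity per unit length: φr_n = 0.75 × 0.6 × 100 × (0.707 × 0.375) = 11.93 kip/in.
6.147 ≤ 11.93 → adequate.

f_max ≈ 6.15 kip/in; adequate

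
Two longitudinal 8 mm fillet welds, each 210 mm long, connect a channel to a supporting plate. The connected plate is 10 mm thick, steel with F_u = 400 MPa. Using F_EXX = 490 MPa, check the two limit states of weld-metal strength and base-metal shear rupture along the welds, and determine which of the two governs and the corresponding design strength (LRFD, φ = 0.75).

φR_n ≈ 524 kN (weld metal governs)

t_e = 0.707 × 8 = 5.656 mm; L = 420 mm.
Weld metal: φR_n = 0.75 × 0.6 × 490 × 5.656 × 420 × 10⁻³ = 523.8 kN.
Base metal (shear rupture): φR_n = 0.75 × 0.6 × 400 × 10 × 420 × 10⁻³ = 756 kN.
Governing: weld metal.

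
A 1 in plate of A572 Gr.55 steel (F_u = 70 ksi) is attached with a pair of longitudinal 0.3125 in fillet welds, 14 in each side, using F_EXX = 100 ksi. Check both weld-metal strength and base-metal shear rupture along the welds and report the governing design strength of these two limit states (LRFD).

φR_n ≈ 278 kip (weld metal governs)

t_e = 0.707 × 0.3125 = 0.2209 in; L = 28 in.
Weld metal: φR_n = 0.75 × 0.6 × 100 × 0.2209 × 28 = 278.4 kip.
Base metal (shear rupture): φR_n = 0.75 × 0.6 × 70 × 1 × 28 = 882 kip.
Governing: weld metal.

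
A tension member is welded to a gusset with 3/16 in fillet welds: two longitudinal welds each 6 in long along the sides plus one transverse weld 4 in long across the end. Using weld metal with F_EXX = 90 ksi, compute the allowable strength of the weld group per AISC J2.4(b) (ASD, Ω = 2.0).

t_e = 0.707 × 0.1875 = 0.1326 in.
R_nwl = 0.6 × 90 × 0.1326 × 12 = 85.9 kips (longitudinal, 2 welds).
R_nwt = 0.6 × 90 × 0.1326 × 4 = 28.63 kips (transverse, base value).
(i) R_nwl + R_nwt = 114.5 kips; (ii) 0.85 R_nwl + 1.5 R_nwt = 116 kips.
R_n = max = 116 kips [governs: (ii)]; R_n/Ω = 57.98 kips.

R_n/Ω ≈ 58 kips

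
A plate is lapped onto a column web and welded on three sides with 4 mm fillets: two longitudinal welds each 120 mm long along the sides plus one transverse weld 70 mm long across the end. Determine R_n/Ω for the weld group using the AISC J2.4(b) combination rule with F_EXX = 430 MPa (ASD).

t_e = 0.707 × 4 = 2.828 mm.
R_nwl = 0.6 × 430 × 2.828 × 240 × 10⁻³ = 175.1 kN (longitudinal, 2 welds).
R_nwt = 0.6 × 430 × 2.828 × 70 × 10⁻³ = 51.07 kN (transverse, base value).
(i) R_nwl + R_nwt = 226.2 kN; (ii) 0.85 R_nwl + 1.5 R_nwt = 225.5 kN.
R_n = max = 226.2 kN [governs: (i)]; R_n/Ω = 113.1 kN.

R_n/Ω ≈ 113 kN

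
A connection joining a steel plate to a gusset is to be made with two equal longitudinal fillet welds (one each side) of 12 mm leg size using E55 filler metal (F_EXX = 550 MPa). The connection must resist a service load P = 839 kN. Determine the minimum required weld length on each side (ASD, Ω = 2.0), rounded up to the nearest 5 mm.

Throat t_e = 0.707 × 12 = 8.484 mm.
r_n/Ω = (0.6 × 550 × 8.484) / 2.0 = 1400 N/mm = 1.4 kN/mm.
L_req = P / (r_n/Ω) = 839 / 1.4 = 599.3 mm total.
Per side: 599.3 / 2 = 299.7 mm.
Round up → use L = 300 mm on each side.

L = 300 mm on each side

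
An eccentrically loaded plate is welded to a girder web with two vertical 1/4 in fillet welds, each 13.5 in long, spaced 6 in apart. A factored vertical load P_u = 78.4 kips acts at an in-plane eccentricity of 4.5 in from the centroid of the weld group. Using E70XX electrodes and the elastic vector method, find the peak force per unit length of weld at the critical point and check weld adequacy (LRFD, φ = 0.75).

f_max ≈ 5.81 kip/in; NOT adequate

E70XX → F_EXX = 70 ksi.
Total weld length L_w = 27 in. Treat welds as unit-width lines.
Polar moment about centroid: J = 2[d³/12 + d(b/2)²] = 2[13.5³/12 + 13.5×3²] = 653.1 in³.
Direct shear f_v = P/L_w = 78.4 / 27 = 2.904 kip/in (vertical).
Torsion M = P·e = 78.4 × 4.5 = 352.8 kip·in.
Critical point at (x, y) = (3, 6.75) from centroid. f_tx = M·y/J = 3.647 kip/in; f_ty = M·x/J = 1.621 kip/in.
Resultant f_max = √[f_tx² + (f_v + f_ty)²] = √[3.647² + (2.904 + 1.621)²] = 5.811 kip/in.
Capacity per unit length: φr_n = 0.75 × 0.6 × 70 × (0.707 × 0.25) = 5.568 kip/in.
5.811 > 5.568 → NOT adequate.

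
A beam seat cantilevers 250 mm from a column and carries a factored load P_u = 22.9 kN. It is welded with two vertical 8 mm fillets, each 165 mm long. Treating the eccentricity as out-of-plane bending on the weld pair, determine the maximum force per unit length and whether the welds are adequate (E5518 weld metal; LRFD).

f_max ≈ 635 N/mm; adequate

E55XX → F_EXX = 550 MPa.
L_w = 2 × 165 = 330 mm; section modulus (unit throat) S = 2 × L²/6 = 9075 mm².
Direct shear f_v = P/L_w = 22.9×10³/330 = 69.39 N/mm.
Moment M = P × e = 22.9×10³ × 250 = 5725000 N·mm; bending f_b = M/S = 630.9 N/mm.
f_max = √(f_v² + f_b²) = √(69.39² + 630.9²) = 634.7 N/mm.
φr_n = 0.75 × 0.6 × 550 × (0.707 × 8) = 1400 N/mm → adequate.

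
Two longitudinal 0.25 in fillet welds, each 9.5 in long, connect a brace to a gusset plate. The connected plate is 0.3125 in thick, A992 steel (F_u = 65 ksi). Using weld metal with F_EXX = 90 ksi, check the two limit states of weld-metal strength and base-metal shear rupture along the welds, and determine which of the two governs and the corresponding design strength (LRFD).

t_e = 0.707 × 0.25 = 0.1767 in; L = 19 in.
Weld metal: φR_n = 0.75 × 0.6 × 90 × 0.1767 × 19 = 136 kip.
Base metal (shear rupture): φR_n = 0.75 × 0.6 × 65 × 0.3125 × 19 = 173.7 kip.
Governing: weld metal.

φR_n ≈ 136 kip (weld metal governs)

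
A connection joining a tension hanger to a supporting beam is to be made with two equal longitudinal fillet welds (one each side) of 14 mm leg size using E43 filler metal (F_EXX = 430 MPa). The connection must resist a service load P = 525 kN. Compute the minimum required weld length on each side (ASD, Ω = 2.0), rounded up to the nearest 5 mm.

Throat t_e = 0.707 × 14 = 9.898 mm.
r_n/Ω = (0.6 × 430 × 9.898) / 2.0 = 1277 N/mm = 1.277 kN/mm.
L_req = P / (r_n/Ω) = 525 / 1.277 = 411.2 mm total.
Per side: 411.2 / 2 = 205.6 mm.
Round up → use L = 210 mm on each side.

L = 210 mm on each side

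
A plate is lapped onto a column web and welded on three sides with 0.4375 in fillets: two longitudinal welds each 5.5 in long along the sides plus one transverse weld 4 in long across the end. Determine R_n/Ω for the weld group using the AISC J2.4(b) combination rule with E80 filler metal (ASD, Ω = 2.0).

R_n/Ω ≈ 114 kip

E80XX → F_EXX = 80 ksi.
t_e = 0.707 × 0.4375 = 0.3093 in.
R_nwl = 0.6 × 80 × 0.3093 × 11 = 163.3 kip (longitudinal, 2 welds).
R_nwt = 0.6 × 80 × 0.3093 × 4 = 59.39 kip (transverse, base value).
(i) R_nwl + R_nwt = 222.7 kip; (ii) 0.85 R_nwl + 1.5 R_nwt = 227.9 kip.
R_n = max = 227.9 kip [governs: (ii)]; R_n/Ω = 114 kip.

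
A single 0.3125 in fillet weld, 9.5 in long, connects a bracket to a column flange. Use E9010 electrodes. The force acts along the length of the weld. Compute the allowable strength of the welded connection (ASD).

R_n/Ω ≈ 56.7 kip

E90XX → F_EXX = 90 ksi.
Effective throat t_e = 0.707 × 0.3125 = 0.2209 in.
Total length L = 9.5 in; A_we = 0.2209 × 9.5 = 2.099 in².
F_nw = 0.6 F_EXX = 0.6 × 90 = 54 ksi.
R_n = 54 × 2.099 = 113.3 kip; R_n/Ω = 113.3/2.0 = 56.67 kip.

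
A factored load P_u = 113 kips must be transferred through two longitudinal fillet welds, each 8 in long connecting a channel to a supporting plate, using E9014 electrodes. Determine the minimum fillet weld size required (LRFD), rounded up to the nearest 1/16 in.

w = 1/4 in

E90XX → F_EXX = 90 ksi.
Total weld length L = 16 in.
Required throat t_e = P_u / (φ × 0.6 F_EXX × L) = 113 / (0.75 × 0.6 × 90 × 16) = 0.1744 in.
Required leg w = t_e / 0.707 = 0.2467 in → use 1/4 in.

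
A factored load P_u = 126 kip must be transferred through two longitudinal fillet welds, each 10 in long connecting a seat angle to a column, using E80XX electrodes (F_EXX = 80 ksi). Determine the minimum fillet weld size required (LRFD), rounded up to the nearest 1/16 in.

Total weld length L = 20 in.
Required throat t_e = P_u / (φ × 0.6 F_EXX × L) = 126 / (0.75 × 0.6 × 80 × 20) = 0.175 in.
Required leg w = t_e / 0.707 = 0.2475 in → use 1/4 in.

w = 1/4 in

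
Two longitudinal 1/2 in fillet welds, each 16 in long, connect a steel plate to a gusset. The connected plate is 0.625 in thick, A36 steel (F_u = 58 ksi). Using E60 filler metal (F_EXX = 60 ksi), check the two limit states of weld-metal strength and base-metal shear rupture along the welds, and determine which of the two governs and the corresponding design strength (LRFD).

t_e = 0.707 × 0.5 = 0.3535 in; L = 32 in.
Weld metal: φR_n = 0.75 × 0.6 × 60 × 0.3535 × 32 = 305.4 kip.
Base metal (shear rupture): φR_n = 0.75 × 0.6 × 58 × 0.625 × 32 = 522 kip.
Governing: weld metal.

φR_n ≈ 305 kip (weld metal governs)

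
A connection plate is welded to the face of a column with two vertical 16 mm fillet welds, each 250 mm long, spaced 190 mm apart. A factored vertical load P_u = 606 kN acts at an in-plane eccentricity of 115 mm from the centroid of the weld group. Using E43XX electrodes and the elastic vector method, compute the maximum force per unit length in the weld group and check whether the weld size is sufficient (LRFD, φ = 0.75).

E43XX → F_EXX = 430 MPa.
Total weld length L_w = 500 mm. Treat welds as unit-width lines.
Polar moment about centroid: J = 2[d³/12 + d(b/2)²] = 2[250³/12 + 250×95²] = 7117000 mm³.
Direct shear f_v = P/L_w = 606×10³ / 500 = 1212 N/mm (vertical).
Torsion M = P·e = 606×10³ × 115 = 69690000 N·mm.
Critical point at (x, y) = (95, 125) from centroid. f_tx = M·y/J = 1224 N/mm; f_ty = M·x/J = 930.3 N/mm.
Resultant f_max = √[f_tx² + (f_v + f_ty)²] = √[1224² + (1212 + 930.3)²] = 2467 N/mm.
Capacity per unit length: φr_n = 0.75 × 0.6 × 430 × (0.707 × 16) = 2189 N/mm.
2467 > 2189 → NOT adequate.

f_max ≈ 2470 N/mm; NOT adequate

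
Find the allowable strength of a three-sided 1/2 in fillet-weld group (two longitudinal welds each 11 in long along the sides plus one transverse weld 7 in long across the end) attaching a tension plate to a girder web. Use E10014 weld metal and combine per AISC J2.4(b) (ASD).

E100XX → F_EXX = 100 ksi.
t_e = 0.707 × 0.5 = 0.3535 in.
R_nwl = 0.6 × 100 × 0.3535 × 22 = 466.6 kip (longitudinal, 2 welds).
R_nwt = 0.6 × 100 × 0.3535 × 7 = 148.5 kip (transverse, base value).
(i) R_nwl + R_nwt = 615.1 kip; (ii) 0.85 R_nwl + 1.5 R_nwt = 619.3 kip.
R_n = max = 619.3 kip [governs: (ii)]; R_n/Ω = 309.7 kip.

R_n/Ω ≈ 310 kip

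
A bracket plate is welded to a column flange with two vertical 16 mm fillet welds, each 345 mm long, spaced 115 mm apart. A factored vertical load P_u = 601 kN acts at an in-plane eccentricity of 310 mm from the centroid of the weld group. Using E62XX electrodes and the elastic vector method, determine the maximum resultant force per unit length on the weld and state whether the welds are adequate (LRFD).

E62XX → F_EXX = 620 MPa.
Total weld length L_w = 690 mm. Treat welds as unit-width lines.
Polar moment about centroid: J = 2[d³/12 + d(b/2)²] = 2[345³/12 + 345×57.5²] = 9125000 mm³.
Direct shear f_v = P/L_w = 601×10³ / 690 = 871 N/mm (vertical).
Torsion M = P·e = 601×10³ × 310 = 186310000 N·mm.
Critical point at (x, y) = (57.5, 172.5) from centroid. f_tx = M·y/J = 3522 N/mm; f_ty = M·x/J = 1174 N/mm.
Resultant f_max = √[f_tx² + (f_v + f_ty)²] = √[3522² + (871 + 1174)²] = 4073 N/mm.
Capacity per unit length: φr_n = 0.75 × 0.6 × 620 × (0.707 × 16) = 3156 N/mm.
4073 > 3156 → NOT adequate.

f_max ≈ 4070 N/mm; NOT adequate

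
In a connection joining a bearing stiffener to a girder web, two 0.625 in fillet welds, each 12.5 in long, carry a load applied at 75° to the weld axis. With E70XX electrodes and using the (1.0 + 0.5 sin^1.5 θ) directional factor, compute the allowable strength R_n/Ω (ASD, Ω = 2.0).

E70XX → F_EXX = 70 ksi.
t_e = 0.707 × 0.625 = 0.4419 in; A_we = 0.4419 × 25 = 11.05 in².
Directional factor: 1.0 + 0.5 sin^1.5(75°) = 1.475.
F_nw = 0.6 × 70 × 1.475 = 61.94 ksi.
R_n/Ω = (61.94 × 11.05) / 2.0 = 342.1 kips.

R_n/Ω ≈ 342 kips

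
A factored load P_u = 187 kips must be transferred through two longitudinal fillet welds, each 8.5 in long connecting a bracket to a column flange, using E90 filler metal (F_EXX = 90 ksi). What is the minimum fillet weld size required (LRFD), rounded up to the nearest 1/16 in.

Total weld length L = 17 in.
Required throat t_e = P_u / (φ × 0.6 F_EXX × L) = 187 / (0.75 × 0.6 × 90 × 17) = 0.2716 in.
Required leg w = t_e / 0.707 = 0.3842 in → use 7/16 in.

w = 7/16 in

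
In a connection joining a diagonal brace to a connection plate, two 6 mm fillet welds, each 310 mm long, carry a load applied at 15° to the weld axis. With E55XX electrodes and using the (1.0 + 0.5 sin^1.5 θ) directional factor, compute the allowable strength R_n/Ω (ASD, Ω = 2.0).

R_n/Ω ≈ 463 kN

E55XX → F_EXX = 550 MPa.
t_e = 0.707 × 6 = 4.242 mm; A_we = 4.242 × 620 = 2630 mm².
Directional factor: 1.0 + 0.5 sin^1.5(15°) = 1.066.
F_nw = 0.6 × 550 × 1.066 = 351.7 MPa.
R_n/Ω = (351.7 × 2630) / 2.0 × 10⁻³ = 462.5 kN.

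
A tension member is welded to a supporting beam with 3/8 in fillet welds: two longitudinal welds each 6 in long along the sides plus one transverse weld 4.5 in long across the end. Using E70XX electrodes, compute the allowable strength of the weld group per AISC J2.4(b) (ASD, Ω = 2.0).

E70XX → F_EXX = 70 ksi.
t_e = 0.707 × 0.375 = 0.2651 in.
R_nwl = 0.6 × 70 × 0.2651 × 12 = 133.6 kips (longitudinal, 2 welds).
R_nwt = 0.6 × 70 × 0.2651 × 4.5 = 50.11 kips (transverse, base value).
(i) R_nwl + R_nwt = 183.7 kips; (ii) 0.85 R_nwl + 1.5 R_nwt = 188.7 kips.
R_n = max = 188.7 kips [governs: (ii)]; R_n/Ω = 94.37 kips.

R_n/Ω ≈ 94.4 kips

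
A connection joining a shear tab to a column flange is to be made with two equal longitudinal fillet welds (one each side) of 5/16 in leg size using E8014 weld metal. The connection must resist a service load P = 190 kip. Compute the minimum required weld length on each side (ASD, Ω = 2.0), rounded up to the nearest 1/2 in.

E80XX → F_EXX = 80 ksi.
Throat t_e = 0.707 × 0.3125 = 0.2209 in.
r_n/Ω = (0.6 × 80 × 0.2209) / 2.0 = 5.302 kip/in.
L_req = P / (r_n/Ω) = 190 / 5.302 = 35.83 in total.
Per side: 35.83 / 2 = 17.92 in.
Round up → use L = 18 in on each side.

L = 18 in on each side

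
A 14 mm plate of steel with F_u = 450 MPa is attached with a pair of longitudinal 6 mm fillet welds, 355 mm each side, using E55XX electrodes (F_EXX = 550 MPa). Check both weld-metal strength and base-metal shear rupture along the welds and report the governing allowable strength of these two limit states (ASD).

t_e = 0.707 × 6 = 4.242 mm; L = 710 mm.
Weld metal: R_n/Ω = (1/2.0) × 0.6 × 550 × 4.242 × 710 × 10⁻³ = 497 kN.
Base metal (shear rupture): R_n/Ω = (1/2.0) × 0.6 × 450 × 14 × 710 × 10⁻³ = 1342 kN.
Governing: weld metal.

R_n/Ω ≈ 497 kN (weld metal governs)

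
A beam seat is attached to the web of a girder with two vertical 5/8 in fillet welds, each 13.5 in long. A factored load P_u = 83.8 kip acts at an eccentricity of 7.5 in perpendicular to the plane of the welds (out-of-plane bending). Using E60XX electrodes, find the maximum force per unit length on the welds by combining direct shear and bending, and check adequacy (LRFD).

f_max ≈ 10.8 kip/in; adequate

E60XX → F_EXX = 60 ksi.
L_w = 2 × 13.5 = 27 in; section modulus (unit throat) S = 2 × L²/6 = 60.75 in².
Direct shear f_v = P/L_w = 83.8/27 = 3.104 kip/in.
Moment M = P × e = 83.8 × 7.5 = 628.5 kip·in; bending f_b = M/S = 10.35 kip/in.
f_max = √(f_v² + f_b²) = √(3.104² + 10.35²) = 10.8 kip/in.
φr_n = 0.75 × 0.6 × 60 × (0.707 × 0.625) = 11.93 kip/in → adequate.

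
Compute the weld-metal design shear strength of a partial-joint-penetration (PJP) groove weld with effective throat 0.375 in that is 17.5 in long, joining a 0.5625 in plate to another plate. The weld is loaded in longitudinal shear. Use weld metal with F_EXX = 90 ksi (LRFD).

φR_n ≈ 266 kips

Effective throat (given) t_e = 0.375 in.
A_we = 0.375 × 17.5 = 6.562 in².
F_nw = 0.6 F_EXX = 54 ksi.
φR_n = 0.75 × 54 × 6.562 = 265.8 kips.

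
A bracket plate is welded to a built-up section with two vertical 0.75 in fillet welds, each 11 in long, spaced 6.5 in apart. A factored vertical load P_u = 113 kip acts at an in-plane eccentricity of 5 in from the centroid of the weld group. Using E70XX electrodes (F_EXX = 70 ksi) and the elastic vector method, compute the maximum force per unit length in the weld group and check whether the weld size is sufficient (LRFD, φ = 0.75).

f_max ≈ 11.4 kip/in; adequate

Total weld length L_w = 22 in. Treat welds as unit-width lines.
Polar moment about centroid: J = 2[d³/12 + d(b/2)²] = 2[11³/12 + 11×3.25²] = 454.2 in³.
Direct shear f_v = P/L_w = 113 / 22 = 5.136 kip/in (vertical).
Torsion M = P·e = 113 × 5 = 565 kip·in.
Critical point at (x, y) = (3.25, 5.5) from centroid. f_tx = M·y/J = 6.842 kip/in; f_ty = M·x/J = 4.043 kip/in.
Resultant f_max = √[f_tx² + (f_v + f_ty)²] = √[6.842² + (5.136 + 4.043)²] = 11.45 kip/in.
Capacity per unit length: φr_n = 0.75 × 0.6 × 70 × (0.707 × 0.75) = 16.7 kip/in.
11.45 ≤ 16.7 → adequate.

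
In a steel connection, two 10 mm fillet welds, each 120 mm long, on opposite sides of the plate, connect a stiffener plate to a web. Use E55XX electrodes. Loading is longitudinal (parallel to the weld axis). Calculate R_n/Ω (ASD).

E55XX → F_EXX = 550 MPa.
Effective throat t_e = 0.707 × 10 = 7.07 mm.
Total length L = 240 mm; A_we = 7.07 × 240 = 1697 mm².
F_nw = 0.6 F_EXX = 0.6 × 550 = 330 MPa.
R_n = 330 × 1697 × 10⁻³ = 559.9 kN; R_n/Ω = 559.9/2.0 = 280 kN.

R_n/Ω ≈ 280 kN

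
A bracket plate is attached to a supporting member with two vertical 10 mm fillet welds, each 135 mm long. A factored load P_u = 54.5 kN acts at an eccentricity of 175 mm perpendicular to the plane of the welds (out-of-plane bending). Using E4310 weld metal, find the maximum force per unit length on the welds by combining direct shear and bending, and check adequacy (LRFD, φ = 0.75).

f_max ≈ 1580 N/mm; NOT adequate

E43XX → F_EXX = 430 MPa.
L_w = 2 × 135 = 270 mm; section modulus (unit throat) S = 2 × L²/6 = 6075 mm².
Direct shear f_v = P/L_w = 54.5×10³/270 = 201.9 N/mm.
Moment M = P × e = 54.5×10³ × 175 = 9537500 N·mm; bending f_b = M/S = 1570 N/mm.
f_max = √(f_v² + f_b²) = √(201.9² + 1570²) = 1583 N/mm.
φr_n = 0.75 × 0.6 × 430 × (0.707 × 10) = 1368 N/mm → NOT adequate.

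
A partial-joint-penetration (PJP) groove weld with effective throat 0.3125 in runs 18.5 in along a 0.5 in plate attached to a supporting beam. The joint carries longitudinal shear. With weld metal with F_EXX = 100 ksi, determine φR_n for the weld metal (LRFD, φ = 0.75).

Effective throat (given) t_e = 0.3125 in.
A_we = 0.3125 × 18.5 = 5.781 in².
F_nw = 0.6 F_EXX = 60 ksi.
φR_n = 0.75 × 60 × 5.781 = 260.2 kips.

φR_n ≈ 260 kips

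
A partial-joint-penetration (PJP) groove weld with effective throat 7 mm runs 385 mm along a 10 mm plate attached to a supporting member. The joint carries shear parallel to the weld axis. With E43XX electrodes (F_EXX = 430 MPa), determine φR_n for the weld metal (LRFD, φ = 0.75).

φR_n ≈ 521 kN

Effective throat (given) t_e = 7 mm.
A_we = 7 × 385 = 2695 mm².
F_nw = 0.6 F_EXX = 258 MPa.
φR_n = 0.75 × 258 × 2695 × 10⁻³ = 521.5 kN.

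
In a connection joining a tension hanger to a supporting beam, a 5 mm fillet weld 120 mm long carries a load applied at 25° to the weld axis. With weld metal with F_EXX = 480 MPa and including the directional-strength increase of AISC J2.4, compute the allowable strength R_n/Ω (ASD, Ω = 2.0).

t_e = 0.707 × 5 = 3.535 mm; A_we = 3.535 × 120 = 424.2 mm².
Directional factor: 1.0 + 0.5 sin^1.5(25°) = 1.137.
F_nw = 0.6 × 480 × 1.137 = 327.6 MPa.
R_n/Ω = (327.6 × 424.2) / 2.0 × 10⁻³ = 69.48 kN.

R_n/Ω ≈ 69.5 kN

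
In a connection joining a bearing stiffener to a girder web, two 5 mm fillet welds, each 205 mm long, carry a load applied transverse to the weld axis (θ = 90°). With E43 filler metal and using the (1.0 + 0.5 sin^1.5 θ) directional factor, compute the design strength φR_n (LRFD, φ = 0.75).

E43XX → F_EXX = 430 MPa.
t_e = 0.707 × 5 = 3.535 mm; A_we = 3.535 × 410 = 1449 mm².
Directional factor: 1.0 + 0.5 sin^1.5(90°) = 1.5.
F_nw = 0.6 × 430 × 1.5 = 387 MPa.
φR_n = 0.75 × 387 × 1449 × 10⁻³ = 420.7 kN.

φR_n ≈ 421 kN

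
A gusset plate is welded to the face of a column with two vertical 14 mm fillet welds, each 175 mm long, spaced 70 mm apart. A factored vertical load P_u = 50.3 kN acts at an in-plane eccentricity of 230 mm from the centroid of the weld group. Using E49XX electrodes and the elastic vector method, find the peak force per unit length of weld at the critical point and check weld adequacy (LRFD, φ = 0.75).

f_max ≈ 888 N/mm; adequate

E49XX → F_EXX = 490 MPa.
Total weld length L_w = 350 mm. Treat welds as unit-width lines.
Polar moment about centroid: J = 2[d³/12 + d(b/2)²] = 2[175³/12 + 175×35²] = 1322000 mm³.
Direct shear f_v = P/L_w = 50.3×10³ / 350 = 143.7 N/mm (vertical).
Torsion M = P·e = 50.3×10³ × 230 = 11569000 N·mm.
Critical point at (x, y) = (35, 87.5) from centroid. f_tx = M·y/J = 765.7 N/mm; f_ty = M·x/J = 306.3 N/mm.
Resultant f_max = √[f_tx² + (f_v + f_ty)²] = √[765.7² + (143.7 + 306.3)²] = 888.2 N/mm.
Capacity per unit length: φr_n = 0.75 × 0.6 × 490 × (0.707 × 14) = 2183 N/mm.
888.2 ≤ 2183 → adequate.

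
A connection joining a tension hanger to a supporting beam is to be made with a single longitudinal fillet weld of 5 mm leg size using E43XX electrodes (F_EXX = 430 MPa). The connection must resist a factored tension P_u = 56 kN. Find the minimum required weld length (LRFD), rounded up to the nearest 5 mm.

Throat t_e = 0.707 × 5 = 3.535 mm.
φr_n = 0.75 × 0.6 × 430 × 3.535 × 10⁻³ = 0.684 kN/mm.
L_req = P_u / φr_n = 56 / 0.684 = 81.87 mm total.
Round up → use L = 85 mm.

L = 85 mm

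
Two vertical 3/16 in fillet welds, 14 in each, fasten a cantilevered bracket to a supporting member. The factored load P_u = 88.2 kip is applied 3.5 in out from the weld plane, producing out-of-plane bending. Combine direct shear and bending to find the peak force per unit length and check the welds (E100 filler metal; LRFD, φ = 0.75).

f_max ≈ 5.68 kip/in; adequate

E100XX → F_EXX = 100 ksi.
L_w = 2 × 14 = 28 in; section modulus (unit throat) S = 2 × L²/6 = 65.33 in².
Direct shear f_v = P/L_w = 88.2/28 = 3.15 kip/in.
Moment M = P × e = 88.2 × 3.5 = 308.7 kip·in; bending f_b = M/S = 4.725 kip/in.
f_max = √(f_v² + f_b²) = √(3.15² + 4.725²) = 5.679 kip/in.
φr_n = 0.75 × 0.6 × 100 × (0.707 × 0.1875) = 5.965 kip/in → adequate.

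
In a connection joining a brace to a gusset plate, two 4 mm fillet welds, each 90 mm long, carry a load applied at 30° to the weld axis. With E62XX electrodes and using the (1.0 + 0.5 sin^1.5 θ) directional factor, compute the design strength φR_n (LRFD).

E62XX → F_EXX = 620 MPa.
t_e = 0.707 × 4 = 2.828 mm; A_we = 2.828 × 180 = 509 mm².
Directional factor: 1.0 + 0.5 sin^1.5(30°) = 1.177.
F_nw = 0.6 × 620 × 1.177 = 437.8 MPa.
φR_n = 0.75 × 437.8 × 509 × 10⁻³ = 167.1 kN.

φR_n ≈ 167 kN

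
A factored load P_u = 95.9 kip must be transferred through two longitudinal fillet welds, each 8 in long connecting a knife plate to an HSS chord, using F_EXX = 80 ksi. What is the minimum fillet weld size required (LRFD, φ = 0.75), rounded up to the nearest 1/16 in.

Total weld length L = 16 in.
Required throat t_e = P_u / (φ × 0.6 F_EXX × L) = 95.9 / (0.75 × 0.6 × 80 × 16) = 0.1665 in.
Required leg w = t_e / 0.707 = 0.2355 in → use 1/4 in.

w = 1/4 in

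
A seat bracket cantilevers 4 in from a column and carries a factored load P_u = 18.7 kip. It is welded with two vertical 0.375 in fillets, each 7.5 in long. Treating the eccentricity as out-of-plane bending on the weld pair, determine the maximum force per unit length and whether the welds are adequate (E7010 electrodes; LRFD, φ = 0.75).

E70XX → F_EXX = 70 ksi.
L_w = 2 × 7.5 = 15 in; section modulus (unit throat) S = 2 × L²/6 = 18.75 in².
Direct shear f_v = P/L_w = 18.7/15 = 1.247 kip/in.
Moment M = P × e = 18.7 × 4 = 74.8 kip·in; bending f_b = M/S = 3.989 kip/in.
f_max = √(f_v² + f_b²) = √(1.247² + 3.989²) = 4.18 kip/in.
φr_n = 0.75 × 0.6 × 70 × (0.707 × 0.375) = 8.351 kip/in → adequate.

f_max ≈ 4.18 kip/in; adequate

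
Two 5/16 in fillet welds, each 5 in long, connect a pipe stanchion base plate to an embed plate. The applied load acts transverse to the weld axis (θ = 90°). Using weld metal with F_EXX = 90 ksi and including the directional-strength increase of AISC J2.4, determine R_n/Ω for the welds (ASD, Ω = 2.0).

t_e = 0.707 × 0.3125 = 0.2209 in; A_we = 0.2209 × 10 = 2.209 in².
Directional factor: 1.0 + 0.5 sin^1.5(90°) = 1.5.
F_nw = 0.6 × 90 × 1.5 = 81 ksi.
R_n/Ω = (81 × 2.209) / 2.0 = 89.48 kip.

R_n/Ω ≈ 89.5 kip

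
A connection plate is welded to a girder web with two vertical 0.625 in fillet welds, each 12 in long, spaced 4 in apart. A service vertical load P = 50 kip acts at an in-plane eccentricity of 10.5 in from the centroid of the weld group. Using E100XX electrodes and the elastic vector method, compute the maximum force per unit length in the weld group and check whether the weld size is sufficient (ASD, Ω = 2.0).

f_max ≈ 9.51 kip/in; adequate

E100XX → F_EXX = 100 ksi.
Total weld length L_w = 24 in. Treat welds as unit-width lines.
Polar moment about centroid: J = 2[d³/12 + d(b/2)²] = 2[12³/12 + 12×2²] = 384 in³.
Direct shear f_v = P/L_w = 50 / 24 = 2.083 kip/in (vertical).
Torsion M = P·e = 50 × 10.5 = 525 kip·in.
Critical point at (x, y) = (2, 6) from centroid. f_tx = M·y/J = 8.203 kip/in; f_ty = M·x/J = 2.734 kip/in.
Resultant f_max = √[f_tx² + (f_v + f_ty)²] = √[8.203² + (2.083 + 2.734)²] = 9.513 kip/in.
Capacity per unit length: r_n/Ω = (1/2.0) × 0.6 × 100 × (0.707 × 0.625) = 13.26 kip/in.
9.513 ≤ 13.26 → adequate.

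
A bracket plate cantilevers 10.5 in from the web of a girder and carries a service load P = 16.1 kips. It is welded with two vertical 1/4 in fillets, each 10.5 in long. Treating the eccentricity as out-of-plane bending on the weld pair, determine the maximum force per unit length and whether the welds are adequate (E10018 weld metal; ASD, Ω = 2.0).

f_max ≈ 4.66 kip/in; adequate

E100XX → F_EXX = 100 ksi.
L_w = 2 × 10.5 = 21 in; section modulus (unit throat) S = 2 × L²/6 = 36.75 in².
Direct shear f_v = P/L_w = 16.1/21 = 0.7667 kip/in.
Moment M = P × e = 16.1 × 10.5 = 169.05 kip·in; bending f_b = M/S = 4.6 kip/in.
f_max = √(f_v² + f_b²) = √(0.7667² + 4.6²) = 4.663 kip/in.
r_n/Ω = (1/2.0) × 0.6 × 100 × (0.707 × 0.25) = 5.302 kip/in → adequate.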